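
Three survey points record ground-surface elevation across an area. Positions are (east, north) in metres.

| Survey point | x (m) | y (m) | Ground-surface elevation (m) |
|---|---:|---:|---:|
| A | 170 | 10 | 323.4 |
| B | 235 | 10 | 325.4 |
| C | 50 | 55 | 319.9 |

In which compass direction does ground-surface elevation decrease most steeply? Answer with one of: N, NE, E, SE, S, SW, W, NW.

Differences from A: to B (Δx, Δy, Δh) = (65, 0, +2.0); to C = (-120, 45, -3.5).
Determinant of the coordinate differences = 65·45 − (-120)·0 = 2925.
∂z/∂x = [(+2.0)·45 − (-3.5)·0] / 2925 = +0.03077
∂z/∂y = [65·(-3.5) − (-120)·(+2.0)] / 2925 = +0.004274
Steepest decrease is along −∇f = (-0.03077 E, -0.004274 N) → west.

W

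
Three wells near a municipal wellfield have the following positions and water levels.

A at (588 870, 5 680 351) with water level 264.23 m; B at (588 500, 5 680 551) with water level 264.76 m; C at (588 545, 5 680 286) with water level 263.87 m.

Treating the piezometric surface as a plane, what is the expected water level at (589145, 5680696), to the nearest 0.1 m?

Differences from A: to B (Δx, Δy, Δh) = (-370, 200, +0.53); to C = (-325, -65, -0.36).
Determinant of the coordinate differences = (-370)·(-65) − (-325)·200 = 89050.
∂h/∂x = [(+0.53)·(-65) − (-0.36)·200] / 89050 = +0.0004217
∂h/∂y = [(-370)·(-0.36) − (-325)·(+0.53)] / 89050 = +0.003430
h(589145, 5680696) = 264.23 + (+0.0004217)·(275) + (+0.003430)·(345) = 264.23 +0.116 +1.183 = 265.529 m.

265.5 m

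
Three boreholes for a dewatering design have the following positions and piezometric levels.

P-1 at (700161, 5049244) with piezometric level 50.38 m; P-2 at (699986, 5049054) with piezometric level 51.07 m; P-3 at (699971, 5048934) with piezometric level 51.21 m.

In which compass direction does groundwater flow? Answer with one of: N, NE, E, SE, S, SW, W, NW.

E

With h = a·x + b·y + c and P-1 as origin, the differences give:
  (-175)·a + (-190)·b = +0.69
  (-190)·a + (-310)·b = +0.83
Eliminate b (×(-310) and ×(-190), subtract): 18150·a = -56.200 → a = ∂h/∂x = -0.003096
Back-substitute: b = ∂h/∂y = -0.0007796.
Flow = −∇h = (+0.003096 east, +0.0007796 north), which points east.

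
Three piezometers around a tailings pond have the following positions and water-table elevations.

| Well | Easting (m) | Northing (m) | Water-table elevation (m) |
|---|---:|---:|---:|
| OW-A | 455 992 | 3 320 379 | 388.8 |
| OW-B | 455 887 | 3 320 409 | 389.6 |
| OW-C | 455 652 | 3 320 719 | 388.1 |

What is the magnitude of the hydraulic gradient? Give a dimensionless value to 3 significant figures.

Taking OW-A as reference: OW-B−OW-A = (-105, 30, +0.8); OW-C−OW-A = (-340, 340, -0.7).
Determinant of the coordinate differences = (-105)·340 − (-340)·30 = -25500.
∂h/∂x = [(+0.8)·340 − (-0.7)·30] / -25500 = -0.01149
∂h/∂y = [(-105)·(-0.7) − (-340)·(+0.8)] / -25500 = -0.01355
|∇h| = √(-0.01149² + -0.01355²) = 0.01777

0.0178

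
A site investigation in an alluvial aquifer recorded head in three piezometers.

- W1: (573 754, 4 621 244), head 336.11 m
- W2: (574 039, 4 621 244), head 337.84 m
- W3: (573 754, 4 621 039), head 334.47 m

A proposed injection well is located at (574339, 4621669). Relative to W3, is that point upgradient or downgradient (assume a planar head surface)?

upgradient

∂h/∂x = (337.84 − 336.11) / (574039 − 573754) = +0.006070
∂h/∂y = (334.47 − 336.11) / (4621039 − 4621244) = +0.008000
Head at (574339, 4621669) = 336.11 + (+0.006070)·(585) + (+0.008000)·(425) = 343.06 m.
That is higher than the 334.47 m at W3, so the point is upgradient.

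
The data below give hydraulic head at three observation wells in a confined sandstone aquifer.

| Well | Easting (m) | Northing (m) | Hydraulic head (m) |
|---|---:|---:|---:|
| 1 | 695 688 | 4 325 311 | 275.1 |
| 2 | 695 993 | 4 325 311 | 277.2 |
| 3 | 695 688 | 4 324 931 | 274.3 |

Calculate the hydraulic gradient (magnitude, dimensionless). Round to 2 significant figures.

0.0072

∂h/∂x = (277.2 − 275.1) / (695993 − 695688) = +0.006885
∂h/∂y = (274.3 − 275.1) / (4324931 − 4325311) = +0.002105
|∇h| = √(0.006885² + 0.002105²) = 0.0072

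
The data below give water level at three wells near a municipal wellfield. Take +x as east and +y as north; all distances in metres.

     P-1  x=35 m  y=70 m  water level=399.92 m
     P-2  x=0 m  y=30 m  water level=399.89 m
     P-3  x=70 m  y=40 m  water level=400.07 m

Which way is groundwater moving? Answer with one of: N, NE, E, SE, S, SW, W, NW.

With h = a·x + b·y + c and P-1 as origin, the differences give:
  (-35)·a + (-40)·b = -0.03
  35·a + (-30)·b = +0.15
Eliminate b (×(-30) and ×(-40), subtract): 2450·a = 6.900 → a = ∂h/∂x = +0.002816
Back-substitute: b = ∂h/∂y = -0.001714.
Flow = −∇h = (-0.002816 east, +0.001714 north), which points northwest.

NW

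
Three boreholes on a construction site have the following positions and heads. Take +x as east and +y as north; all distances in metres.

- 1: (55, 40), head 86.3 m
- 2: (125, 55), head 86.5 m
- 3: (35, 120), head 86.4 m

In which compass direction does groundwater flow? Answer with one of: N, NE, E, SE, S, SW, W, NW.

SW

Differences from 1: to 2 (Δx, Δy, Δh) = (70, 15, +0.2); to 3 = (-20, 80, +0.1).
Solve a·Δx + b·Δy = Δh: det = 70·80 − (-20)·15 = 5900.
∂h/∂x = [(+0.2)·80 − (+0.1)·15] / 5900 = +0.002458
∂h/∂y = [70·(+0.1) − (-20)·(+0.2)] / 5900 = +0.001864
Flow = −∇h = (-0.002458 east, -0.001864 north), which points southwest.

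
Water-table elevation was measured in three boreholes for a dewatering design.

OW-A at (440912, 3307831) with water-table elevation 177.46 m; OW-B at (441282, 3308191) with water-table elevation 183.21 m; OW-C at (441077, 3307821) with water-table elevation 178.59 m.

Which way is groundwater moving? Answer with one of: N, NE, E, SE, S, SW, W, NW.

Differences from OW-A: to OW-B (Δx, Δy, Δh) = (370, 360, +5.75); to OW-C = (165, -10, +1.13).
Determinant of the coordinate differences = 370·(-10) − 165·360 = -63100.
∂h/∂x = [(+5.75)·(-10) − (+1.13)·360] / -63100 = +0.007358
∂h/∂y = [370·(+1.13) − 165·(+5.75)] / -63100 = +0.008410
Flow = −∇h = (-0.007358 east, -0.008410 north), which points southwest.

SW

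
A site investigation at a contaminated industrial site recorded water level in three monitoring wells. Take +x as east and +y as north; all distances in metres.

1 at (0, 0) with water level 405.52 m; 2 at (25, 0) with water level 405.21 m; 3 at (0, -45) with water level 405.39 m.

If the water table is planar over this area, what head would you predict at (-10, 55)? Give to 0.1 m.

405.8 m

∂h/∂x = (405.21 − 405.52) / (25 − 0) = -0.01240
∂h/∂y = (405.39 − 405.52) / (-45 − 0) = +0.002889
h(-10, 55) = 405.52 + (-0.01240)·(-10) + (+0.002889)·(55) = 405.52 +0.124 +0.159 = 405.803 m.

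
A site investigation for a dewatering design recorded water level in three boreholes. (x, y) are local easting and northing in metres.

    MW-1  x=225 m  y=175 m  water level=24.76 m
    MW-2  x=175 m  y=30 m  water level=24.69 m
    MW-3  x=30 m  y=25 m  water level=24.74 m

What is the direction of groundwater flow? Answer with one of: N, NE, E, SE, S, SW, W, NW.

SE

Three-point gradient (reference MW-1): Δ to MW-2 = (-50, -145, -0.07), Δ to MW-3 = (-195, -150, -0.02).
∂h/∂x = -0.0003658, ∂h/∂y = +0.0006089 (det = -20775).
Flow = −∇h = (+0.0003658 east, -0.0006089 north), which points southeast.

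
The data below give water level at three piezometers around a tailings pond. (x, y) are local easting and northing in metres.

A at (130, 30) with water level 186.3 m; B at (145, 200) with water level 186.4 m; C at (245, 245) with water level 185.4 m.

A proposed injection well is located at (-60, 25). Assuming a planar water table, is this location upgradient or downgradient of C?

Differences from A: to B (Δx, Δy, Δh) = (15, 170, +0.1); to C = (115, 215, -0.9).
Solve a·Δx + b·Δy = Δh: det = 15·215 − 115·170 = -16325.
∂h/∂x = [(+0.1)·215 − (-0.9)·170] / -16325 = -0.01069
∂h/∂y = [15·(-0.9) − 115·(+0.1)] / -16325 = +0.001531
Head at (-60, 25) = 186.3 + (-0.01069)·(-190) + (+0.001531)·(-5) = 188.32 m.
That is higher than the 185.4 m at C, so the point is upgradient.

upgradient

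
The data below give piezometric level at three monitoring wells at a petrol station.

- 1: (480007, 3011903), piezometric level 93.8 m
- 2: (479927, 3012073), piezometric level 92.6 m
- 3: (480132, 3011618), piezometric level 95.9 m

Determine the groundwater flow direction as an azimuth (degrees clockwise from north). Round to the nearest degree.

Taking 1 as reference: 2−1 = (-80, 170, -1.2); 3−1 = (125, -285, +2.1).
Determinant of the coordinate differences = (-80)·(-285) − 125·170 = 1550.
∂h/∂x = [(-1.2)·(-285) − (+2.1)·170] / 1550 = -0.009677
∂h/∂y = [(-80)·(+2.1) − 125·(-1.2)] / 1550 = -0.01161
Flow direction (−∇h) has components (+0.009677 E, +0.01161 N).
Azimuth = atan2(E, N) = atan2(+0.009677, +0.01161) = 39.8° ≈ 040°.

040°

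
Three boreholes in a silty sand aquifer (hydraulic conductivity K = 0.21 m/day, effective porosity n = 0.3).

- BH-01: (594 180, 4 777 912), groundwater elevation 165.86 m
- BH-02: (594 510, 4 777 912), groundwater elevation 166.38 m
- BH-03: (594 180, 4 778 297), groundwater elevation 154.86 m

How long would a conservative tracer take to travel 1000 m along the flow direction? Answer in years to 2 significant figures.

140 years

∂h/∂x = (166.38 − 165.86) / (594510 − 594180) = +0.001576
∂h/∂y = (154.86 − 165.86) / (4778297 − 4777912) = -0.02857
|∇h| = √(0.001576² + -0.02857²) = 0.02861
Seepage velocity v = K·i/n = 0.21 × 0.02861 / 0.3 = 0.02003 m/day.
t = 1000 / 0.02003 = 4.993e+04 days = 137 years.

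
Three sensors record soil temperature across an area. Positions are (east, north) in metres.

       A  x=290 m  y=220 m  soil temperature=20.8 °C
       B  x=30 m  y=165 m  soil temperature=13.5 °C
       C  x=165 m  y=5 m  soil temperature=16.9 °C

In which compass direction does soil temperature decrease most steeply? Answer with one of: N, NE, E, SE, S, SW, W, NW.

W

With T = a·x + b·y + c and A as origin, the differences give:
  (-260)·a + (-55)·b = -7.3
  (-125)·a + (-215)·b = -3.9
Eliminate b (×(-215) and ×(-55), subtract): 49025·a = 1355.00 → a = ∂T/∂x = +0.02764
Back-substitute: b = ∂T/∂y = +0.002070.
Steepest decrease is along −∇f = (-0.02764 E, -0.002070 N) → west.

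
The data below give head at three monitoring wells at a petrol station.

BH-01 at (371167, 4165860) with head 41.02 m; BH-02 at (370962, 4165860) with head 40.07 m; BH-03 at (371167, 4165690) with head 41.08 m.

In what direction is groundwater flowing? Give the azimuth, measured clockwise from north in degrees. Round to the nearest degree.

∂h/∂x = (40.07 − 41.02) / (370962 − 371167) = +0.004634
∂h/∂y = (41.08 − 41.02) / (4165690 − 4165860) = -0.0003529
Flow direction (−∇h) has components (-0.004634 E, +0.0003529 N).
Azimuth = atan2(E, N) = atan2(-0.004634, +0.0003529) = 274.4° ≈ 274°.

274°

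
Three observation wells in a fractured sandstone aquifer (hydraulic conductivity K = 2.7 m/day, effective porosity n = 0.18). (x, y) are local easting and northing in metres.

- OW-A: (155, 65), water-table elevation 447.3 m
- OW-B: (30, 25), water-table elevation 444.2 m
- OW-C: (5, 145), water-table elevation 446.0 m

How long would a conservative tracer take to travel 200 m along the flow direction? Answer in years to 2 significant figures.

1.4 years

With h = a·x + b·y + c and OW-A as origin, the differences give:
  (-125)·a + (-40)·b = -3.1
  (-150)·a + 80·b = -1.3
Eliminate b (×80 and ×(-40), subtract): -16000·a = -300.00 → a = ∂h/∂x = +0.01875
Back-substitute: b = ∂h/∂y = +0.01891.
|∇h| = √(0.01875² + 0.01891²) = 0.02663
Seepage velocity v = K·i/n = 2.7 × 0.02663 / 0.18 = 0.3995 m/day.
t = 200 / 0.3995 = 500.6 days = 1.37 years.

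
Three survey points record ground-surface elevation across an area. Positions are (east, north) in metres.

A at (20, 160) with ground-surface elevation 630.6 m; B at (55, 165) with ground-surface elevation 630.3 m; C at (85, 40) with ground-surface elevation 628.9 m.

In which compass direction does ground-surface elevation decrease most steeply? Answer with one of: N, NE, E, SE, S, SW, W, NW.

SE

Differences from A: to B (Δx, Δy, Δh) = (35, 5, -0.3); to C = (65, -120, -1.7).
Determinant of the coordinate differences = 35·(-120) − 65·5 = -4525.
∂z/∂x = [(-0.3)·(-120) − (-1.7)·5] / -4525 = -0.009834
∂z/∂y = [35·(-1.7) − 65·(-0.3)] / -4525 = +0.008840
Steepest decrease is along −∇f = (+0.009834 E, -0.008840 N) → southeast.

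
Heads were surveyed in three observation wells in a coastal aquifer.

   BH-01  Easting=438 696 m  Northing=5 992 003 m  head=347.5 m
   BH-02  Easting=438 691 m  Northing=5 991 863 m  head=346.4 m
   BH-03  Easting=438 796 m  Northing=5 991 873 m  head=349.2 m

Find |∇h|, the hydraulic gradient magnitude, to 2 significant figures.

Three-point gradient (reference BH-01): Δ to BH-02 = (-5, -140, -1.1), Δ to BH-03 = (100, -130, +1.7).
∂h/∂x = +0.02601, ∂h/∂y = +0.006928 (det = 14650).
|∇h| = √(0.02601² + 0.006928²) = 0.02692

0.027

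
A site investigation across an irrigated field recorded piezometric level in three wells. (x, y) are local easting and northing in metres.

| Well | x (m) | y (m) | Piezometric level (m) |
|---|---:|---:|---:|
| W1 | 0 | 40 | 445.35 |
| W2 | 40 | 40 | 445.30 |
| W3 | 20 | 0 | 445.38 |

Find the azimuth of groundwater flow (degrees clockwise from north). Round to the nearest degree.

Taking W1 as reference: W2−W1 = (40, 0, -0.05); W3−W1 = (20, -40, +0.03).
Determinant of the coordinate differences = 40·(-40) − 20·0 = -1600.
∂h/∂x = [(-0.05)·(-40) − (+0.03)·0] / -1600 = -0.001250
∂h/∂y = [40·(+0.03) − 20·(-0.05)] / -1600 = -0.001375
Flow direction (−∇h) has components (+0.001250 E, +0.001375 N).
Azimuth = atan2(E, N) = atan2(+0.001250, +0.001375) = 42.3° ≈ 042°.

042°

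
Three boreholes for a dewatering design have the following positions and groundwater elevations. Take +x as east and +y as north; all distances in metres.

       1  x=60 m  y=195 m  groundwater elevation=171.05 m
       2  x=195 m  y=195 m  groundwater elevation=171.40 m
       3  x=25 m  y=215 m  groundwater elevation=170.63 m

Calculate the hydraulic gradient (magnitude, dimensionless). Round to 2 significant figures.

Taking 1 as reference: 2−1 = (135, 0, +0.35); 3−1 = (-35, 20, -0.42).
Solve a·Δx + b·Δy = Δh: det = 135·20 − (-35)·0 = 2700.
∂h/∂x = [(+0.35)·20 − (-0.42)·0] / 2700 = +0.002593
∂h/∂y = [135·(-0.42) − (-35)·(+0.35)] / 2700 = -0.01646
|∇h| = √(0.002593² + -0.01646²) = 0.01666

0.017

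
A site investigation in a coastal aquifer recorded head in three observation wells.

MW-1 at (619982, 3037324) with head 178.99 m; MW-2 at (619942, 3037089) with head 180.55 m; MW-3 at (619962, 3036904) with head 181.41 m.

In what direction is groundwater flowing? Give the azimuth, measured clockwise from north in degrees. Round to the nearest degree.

053°

With h = a·x + b·y + c and MW-1 as origin, the differences give:
  (-40)·a + (-235)·b = +1.56
  (-20)·a + (-420)·b = +2.42
Eliminate b (×(-420) and ×(-235), subtract): 12100·a = -86.500 → a = ∂h/∂x = -0.007149
Back-substitute: b = ∂h/∂y = -0.005421.
Flow direction (−∇h) has components (+0.007149 E, +0.005421 N).
Azimuth = atan2(E, N) = atan2(+0.007149, +0.005421) = 52.8° ≈ 053°.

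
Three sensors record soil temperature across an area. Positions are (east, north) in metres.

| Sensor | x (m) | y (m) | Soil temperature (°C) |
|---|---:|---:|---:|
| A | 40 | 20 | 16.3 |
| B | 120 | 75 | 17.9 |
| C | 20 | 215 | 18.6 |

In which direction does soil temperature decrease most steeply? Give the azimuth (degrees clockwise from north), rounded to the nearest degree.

221°

Taking A as reference: B−A = (80, 55, +1.6); C−A = (-20, 195, +2.3).
Determinant of the coordinate differences = 80·195 − (-20)·55 = 16700.
∂T/∂x = [(+1.6)·195 − (+2.3)·55] / 16700 = +0.01111
∂T/∂y = [80·(+2.3) − (-20)·(+1.6)] / 16700 = +0.01293
Steepest decrease is along −∇f: components (-0.01111 E, -0.01293 N).
Azimuth = atan2(-0.01111, -0.01293) = 220.7° ≈ 221°.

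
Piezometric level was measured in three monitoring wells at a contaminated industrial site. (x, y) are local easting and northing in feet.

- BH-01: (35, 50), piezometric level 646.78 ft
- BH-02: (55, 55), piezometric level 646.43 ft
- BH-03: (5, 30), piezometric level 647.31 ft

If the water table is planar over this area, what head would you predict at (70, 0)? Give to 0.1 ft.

Differences from BH-01: to BH-02 (Δx, Δy, Δh) = (20, 5, -0.35); to BH-03 = (-30, -20, +0.53).
Solve a·Δx + b·Δy = Δh: det = 20·(-20) − (-30)·5 = -250.
∂h/∂x = [(-0.35)·(-20) − (+0.53)·5] / -250 = -0.01740
∂h/∂y = [20·(+0.53) − (-30)·(-0.35)] / -250 = -0.0004000
h(70, 0) = 646.78 + (-0.01740)·(35) + (-0.0004000)·(-50) = 646.78 -0.609 +0.020 = 646.191 ft.

646.2 ft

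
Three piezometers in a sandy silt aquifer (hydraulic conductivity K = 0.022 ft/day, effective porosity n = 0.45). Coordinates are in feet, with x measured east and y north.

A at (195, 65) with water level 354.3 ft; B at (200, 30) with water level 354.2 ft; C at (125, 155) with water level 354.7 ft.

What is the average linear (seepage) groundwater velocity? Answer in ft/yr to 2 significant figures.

Differences from A: to B (Δx, Δy, Δh) = (5, -35, -0.1); to C = (-70, 90, +0.4).
Solve a·Δx + b·Δy = Δh: det = 5·90 − (-70)·(-35) = -2000.
∂h/∂x = [(-0.1)·90 − (+0.4)·(-35)] / -2000 = -0.002500
∂h/∂y = [5·(+0.4) − (-70)·(-0.1)] / -2000 = +0.002500
|∇h| = √(-0.002500² + 0.002500²) = 0.003536
Seepage velocity v = K·i/n = 0.022 × 0.003536 / 0.45 = 0.0001729 ft/day = 0.06315 ft/yr.

0.063 ft/yr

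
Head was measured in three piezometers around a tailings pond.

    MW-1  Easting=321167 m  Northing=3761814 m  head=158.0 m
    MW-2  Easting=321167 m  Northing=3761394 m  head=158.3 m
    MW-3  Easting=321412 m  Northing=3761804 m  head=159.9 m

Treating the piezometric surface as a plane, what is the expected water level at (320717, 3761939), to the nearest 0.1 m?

154.4 m

Differences from MW-1: to MW-2 (Δx, Δy, Δh) = (0, -420, +0.3); to MW-3 = (245, -10, +1.9).
Solve a·Δx + b·Δy = Δh: det = 0·(-10) − 245·(-420) = 102900.
∂h/∂x = [(+0.3)·(-10) − (+1.9)·(-420)] / 102900 = +0.007726
∂h/∂y = [0·(+1.9) − 245·(+0.3)] / 102900 = -0.0007143
h(320717, 3761939) = 158.0 + (+0.007726)·(-450) + (-0.0007143)·(125) = 158.0 -3.477 -0.089 = 154.434 m.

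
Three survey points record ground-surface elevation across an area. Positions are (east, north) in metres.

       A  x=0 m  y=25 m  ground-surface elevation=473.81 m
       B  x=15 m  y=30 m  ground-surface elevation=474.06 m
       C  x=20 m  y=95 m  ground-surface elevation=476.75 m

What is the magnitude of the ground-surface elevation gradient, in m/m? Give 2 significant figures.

With z = a·x + b·y + c and A as origin, the differences give:
  15·a + 5·b = +0.25
  20·a + 70·b = +2.94
Eliminate b (×70 and ×5, subtract): 950·a = 2.800 → a = ∂z/∂x = +0.002947
Back-substitute: b = ∂z/∂y = +0.04116.
|∇f| = √(0.002947² + 0.04116²) = 0.04127 m/m

0.041 m/m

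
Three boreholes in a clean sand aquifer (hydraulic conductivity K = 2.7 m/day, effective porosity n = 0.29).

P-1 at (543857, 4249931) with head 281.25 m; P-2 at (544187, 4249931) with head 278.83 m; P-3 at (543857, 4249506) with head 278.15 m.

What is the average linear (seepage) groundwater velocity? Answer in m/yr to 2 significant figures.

∂h/∂x = (278.83 − 281.25) / (544187 − 543857) = -0.007333
∂h/∂y = (278.15 − 281.25) / (4249506 − 4249931) = +0.007294
|∇h| = √(-0.007333² + 0.007294²) = 0.01034
Seepage velocity v = K·i/n = 2.7 × 0.01034 / 0.29 = 0.09627 m/day = 35.16 m/yr.

35 m/yr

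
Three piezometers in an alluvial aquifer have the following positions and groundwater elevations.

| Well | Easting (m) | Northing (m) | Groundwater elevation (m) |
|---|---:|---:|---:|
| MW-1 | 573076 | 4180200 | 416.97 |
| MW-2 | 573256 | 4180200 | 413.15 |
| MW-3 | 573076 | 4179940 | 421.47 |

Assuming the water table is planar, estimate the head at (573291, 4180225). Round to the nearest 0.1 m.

∂h/∂x = (413.15 − 416.97) / (573256 − 573076) = -0.02122
∂h/∂y = (421.47 − 416.97) / (4179940 − 4180200) = -0.01731
h(573291, 4180225) = 416.97 + (-0.02122)·(215) + (-0.01731)·(25) = 416.97 -4.563 -0.433 = 411.975 m.

412.0 m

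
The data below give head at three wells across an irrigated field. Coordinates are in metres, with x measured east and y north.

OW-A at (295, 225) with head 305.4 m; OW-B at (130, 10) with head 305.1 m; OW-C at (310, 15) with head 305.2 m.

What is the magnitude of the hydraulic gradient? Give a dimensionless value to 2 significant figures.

0.0011

Differences from OW-A: to OW-B (Δx, Δy, Δh) = (-165, -215, -0.3); to OW-C = (15, -210, -0.2).
Solve a·Δx + b·Δy = Δh: det = (-165)·(-210) − 15·(-215) = 37875.
∂h/∂x = [(-0.3)·(-210) − (-0.2)·(-215)] / 37875 = +0.0005281
∂h/∂y = [(-165)·(-0.2) − 15·(-0.3)] / 37875 = +0.0009901
|∇h| = √(0.0005281² + 0.0009901²) = 0.001122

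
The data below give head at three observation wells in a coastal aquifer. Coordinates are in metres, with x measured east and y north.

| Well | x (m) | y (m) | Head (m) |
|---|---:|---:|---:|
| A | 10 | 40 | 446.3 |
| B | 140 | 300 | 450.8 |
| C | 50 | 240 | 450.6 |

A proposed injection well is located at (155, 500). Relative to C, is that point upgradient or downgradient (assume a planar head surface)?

upgradient

Three-point gradient (reference A): Δ to B = (130, 260, +4.5), Δ to C = (40, 200, +4.3).
∂h/∂x = -0.01397, ∂h/∂y = +0.02429 (det = 15600).
Head at (155, 500) = 446.3 + (-0.01397)·(145) + (+0.02429)·(460) = 455.45 m.
That is higher than the 450.6 m at C, so the point is upgradient.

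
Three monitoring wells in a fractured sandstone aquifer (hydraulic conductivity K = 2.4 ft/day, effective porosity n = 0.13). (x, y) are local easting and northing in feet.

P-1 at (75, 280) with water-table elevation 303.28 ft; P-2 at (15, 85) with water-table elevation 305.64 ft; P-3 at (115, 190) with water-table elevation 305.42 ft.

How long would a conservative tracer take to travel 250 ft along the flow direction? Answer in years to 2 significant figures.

Differences from P-1: to P-2 (Δx, Δy, Δh) = (-60, -195, +2.36); to P-3 = (40, -90, +2.14).
Determinant of the coordinate differences = (-60)·(-90) − 40·(-195) = 13200.
∂h/∂x = [(+2.36)·(-90) − (+2.14)·(-195)] / 13200 = +0.01552
∂h/∂y = [(-60)·(+2.14) − 40·(+2.36)] / 13200 = -0.01688
|∇h| = √(0.01552² + -0.01688²) = 0.02293
Seepage velocity v = K·i/n = 2.4 × 0.02293 / 0.13 = 0.4233 ft/day.
t = 250 / 0.4233 = 590.6 days = 1.62 years.

1.6 years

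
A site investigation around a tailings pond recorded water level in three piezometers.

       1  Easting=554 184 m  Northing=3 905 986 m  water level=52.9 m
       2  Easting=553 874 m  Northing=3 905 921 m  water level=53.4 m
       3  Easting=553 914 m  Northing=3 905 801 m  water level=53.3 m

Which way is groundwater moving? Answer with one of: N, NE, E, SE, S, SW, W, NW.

E

Three-point gradient (reference 1): Δ to 2 = (-310, -65, +0.5), Δ to 3 = (-270, -185, +0.4).
∂h/∂x = -0.001671, ∂h/∂y = +0.0002764 (det = 39800).
Flow = −∇h = (+0.001671 east, -0.0002764 north), which points east.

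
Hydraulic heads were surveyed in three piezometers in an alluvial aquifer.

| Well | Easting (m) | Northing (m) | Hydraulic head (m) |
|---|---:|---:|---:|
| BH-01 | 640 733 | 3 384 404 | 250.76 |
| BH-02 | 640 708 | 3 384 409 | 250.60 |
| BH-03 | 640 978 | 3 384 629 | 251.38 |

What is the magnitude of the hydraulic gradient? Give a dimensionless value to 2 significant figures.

0.0067

Three-point gradient (reference BH-01): Δ to BH-02 = (-25, 5, -0.16), Δ to BH-03 = (245, 225, +0.62).
∂h/∂x = +0.005708, ∂h/∂y = -0.003460 (det = -6850).
|∇h| = √(0.005708² + -0.003460²) = 0.006675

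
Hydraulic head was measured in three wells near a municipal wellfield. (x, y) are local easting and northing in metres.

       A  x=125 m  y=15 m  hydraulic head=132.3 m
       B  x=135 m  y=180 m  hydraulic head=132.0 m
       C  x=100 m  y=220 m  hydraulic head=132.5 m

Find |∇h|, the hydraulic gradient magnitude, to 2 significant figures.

Taking A as reference: B−A = (10, 165, -0.3); C−A = (-25, 205, +0.2).
Determinant of the coordinate differences = 10·205 − (-25)·165 = 6175.
∂h/∂x = [(-0.3)·205 − (+0.2)·165] / 6175 = -0.01530
∂h/∂y = [10·(+0.2) − (-25)·(-0.3)] / 6175 = -0.0008907
|∇h| = √(-0.01530² + -0.0008907²) = 0.01533

0.015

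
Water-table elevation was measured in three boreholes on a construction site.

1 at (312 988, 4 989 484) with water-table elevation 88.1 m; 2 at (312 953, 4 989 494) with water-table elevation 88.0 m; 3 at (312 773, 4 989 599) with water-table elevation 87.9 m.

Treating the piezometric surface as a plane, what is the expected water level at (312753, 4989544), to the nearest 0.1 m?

87.4 m

With h = a·x + b·y + c and 1 as origin, the differences give:
  (-35)·a + 10·b = -0.1
  (-215)·a + 115·b = -0.2
Eliminate b (×115 and ×10, subtract): -1875·a = -9.50 → a = ∂h/∂x = +0.005067
Back-substitute: b = ∂h/∂y = +0.007733.
h(312753, 4989544) = 88.1 + (+0.005067)·(-235) + (+0.007733)·(60) = 88.1 -1.191 +0.464 = 87.373 m.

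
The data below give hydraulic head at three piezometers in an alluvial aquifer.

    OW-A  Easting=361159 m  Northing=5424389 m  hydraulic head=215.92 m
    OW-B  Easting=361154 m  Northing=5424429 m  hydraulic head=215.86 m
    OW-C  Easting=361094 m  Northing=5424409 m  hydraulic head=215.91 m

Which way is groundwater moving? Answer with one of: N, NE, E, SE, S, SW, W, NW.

Three-point gradient (reference OW-A): Δ to OW-B = (-5, 40, -0.06), Δ to OW-C = (-65, 20, -0.01).
∂h/∂x = -0.0003200, ∂h/∂y = -0.001540 (det = 2500).
Flow = −∇h = (+0.0003200 east, +0.001540 north), which points north.

N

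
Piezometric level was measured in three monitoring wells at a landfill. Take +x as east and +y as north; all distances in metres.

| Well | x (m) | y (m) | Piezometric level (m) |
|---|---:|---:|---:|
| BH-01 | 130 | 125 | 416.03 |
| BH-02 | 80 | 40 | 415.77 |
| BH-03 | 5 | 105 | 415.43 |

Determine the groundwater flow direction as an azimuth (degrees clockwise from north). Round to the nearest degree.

Differences from BH-01: to BH-02 (Δx, Δy, Δh) = (-50, -85, -0.26); to BH-03 = (-125, -20, -0.60).
Solve a·Δx + b·Δy = Δh: det = (-50)·(-20) − (-125)·(-85) = -9625.
∂h/∂x = [(-0.26)·(-20) − (-0.60)·(-85)] / -9625 = +0.004758
∂h/∂y = [(-50)·(-0.60) − (-125)·(-0.26)] / -9625 = +0.0002597
Flow direction (−∇h) has components (-0.004758 E, -0.0002597 N).
Azimuth = atan2(E, N) = atan2(-0.004758, -0.0002597) = 266.9° ≈ 267°.

267°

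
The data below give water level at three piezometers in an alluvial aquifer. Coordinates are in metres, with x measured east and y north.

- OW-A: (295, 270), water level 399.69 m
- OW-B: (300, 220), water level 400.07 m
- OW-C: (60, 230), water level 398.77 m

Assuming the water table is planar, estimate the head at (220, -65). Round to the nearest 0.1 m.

401.7 m

Differences from OW-A: to OW-B (Δx, Δy, Δh) = (5, -50, +0.38); to OW-C = (-235, -40, -0.92).
Determinant of the coordinate differences = 5·(-40) − (-235)·(-50) = -11950.
∂h/∂x = [(+0.38)·(-40) − (-0.92)·(-50)] / -11950 = +0.005121
∂h/∂y = [5·(-0.92) − (-235)·(+0.38)] / -11950 = -0.007088
h(220, -65) = 399.69 + (+0.005121)·(-75) + (-0.007088)·(-335) = 399.69 -0.384 +2.374 = 401.680 m.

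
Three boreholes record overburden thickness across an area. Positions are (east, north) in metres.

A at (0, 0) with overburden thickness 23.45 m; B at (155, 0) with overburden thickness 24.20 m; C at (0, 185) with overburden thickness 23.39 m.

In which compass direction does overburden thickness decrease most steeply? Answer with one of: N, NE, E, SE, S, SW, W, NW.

W

∂d/∂x = (24.20 − 23.45) / (155 − 0) = +0.004839
∂d/∂y = (23.39 − 23.45) / (185 − 0) = -0.0003243
Steepest decrease is along −∇f = (-0.004839 E, +0.0003243 N) → west.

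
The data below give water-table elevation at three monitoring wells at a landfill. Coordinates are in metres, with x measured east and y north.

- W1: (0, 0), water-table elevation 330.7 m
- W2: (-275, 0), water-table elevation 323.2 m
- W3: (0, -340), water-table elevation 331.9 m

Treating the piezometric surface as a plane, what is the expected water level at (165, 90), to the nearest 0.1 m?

334.9 m

∂h/∂x = (323.2 − 330.7) / (-275 − 0) = +0.02727
∂h/∂y = (331.9 − 330.7) / (-340 − 0) = -0.003529
h(165, 90) = 330.7 + (+0.02727)·(165) + (-0.003529)·(90) = 330.7 +4.500 -0.318 = 334.882 m.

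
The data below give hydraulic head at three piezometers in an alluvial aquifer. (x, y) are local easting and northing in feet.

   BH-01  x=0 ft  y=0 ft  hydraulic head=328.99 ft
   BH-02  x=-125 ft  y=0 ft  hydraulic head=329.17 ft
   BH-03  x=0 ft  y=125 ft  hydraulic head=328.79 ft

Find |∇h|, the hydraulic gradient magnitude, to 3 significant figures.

∂h/∂x = (329.17 − 328.99) / (-125 − 0) = -0.001440
∂h/∂y = (328.79 − 328.99) / (125 − 0) = -0.001600
|∇h| = √(-0.001440² + -0.001600²) = 0.002153

0.00215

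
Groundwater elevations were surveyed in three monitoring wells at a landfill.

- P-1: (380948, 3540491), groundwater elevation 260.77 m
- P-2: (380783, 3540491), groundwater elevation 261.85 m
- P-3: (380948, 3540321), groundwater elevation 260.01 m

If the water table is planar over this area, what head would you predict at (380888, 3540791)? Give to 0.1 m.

∂h/∂x = (261.85 − 260.77) / (380783 − 380948) = -0.006545
∂h/∂y = (260.01 − 260.77) / (3540321 − 3540491) = +0.004471
h(380888, 3540791) = 260.77 + (-0.006545)·(-60) + (+0.004471)·(300) = 260.77 +0.393 +1.341 = 262.504 m.

262.5 m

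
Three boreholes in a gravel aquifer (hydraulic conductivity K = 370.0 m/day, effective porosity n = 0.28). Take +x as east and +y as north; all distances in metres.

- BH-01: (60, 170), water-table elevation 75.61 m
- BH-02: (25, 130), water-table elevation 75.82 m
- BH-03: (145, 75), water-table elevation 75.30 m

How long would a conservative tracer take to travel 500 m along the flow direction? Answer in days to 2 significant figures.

Taking BH-01 as reference: BH-02−BH-01 = (-35, -40, +0.21); BH-03−BH-01 = (85, -95, -0.31).
Determinant of the coordinate differences = (-35)·(-95) − 85·(-40) = 6725.
∂h/∂x = [(+0.21)·(-95) − (-0.31)·(-40)] / 6725 = -0.004810
∂h/∂y = [(-35)·(-0.31) − 85·(+0.21)] / 6725 = -0.001041
|∇h| = √(-0.004810² + -0.001041²) = 0.004921
Seepage velocity v = K·i/n = 370.0 × 0.004921 / 0.28 = 6.503 m/day.
t = 500 / 6.503 = 76.89 days.

77 days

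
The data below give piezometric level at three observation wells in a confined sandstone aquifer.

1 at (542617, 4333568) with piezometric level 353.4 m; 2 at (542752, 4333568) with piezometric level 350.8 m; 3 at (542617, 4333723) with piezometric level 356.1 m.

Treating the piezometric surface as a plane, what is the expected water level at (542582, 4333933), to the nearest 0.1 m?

∂h/∂x = (350.8 − 353.4) / (542752 − 542617) = -0.01926
∂h/∂y = (356.1 − 353.4) / (4333723 − 4333568) = +0.01742
h(542582, 4333933) = 353.4 + (-0.01926)·(-35) + (+0.01742)·(365) = 353.4 +0.674 +6.358 = 360.432 m.

360.4 m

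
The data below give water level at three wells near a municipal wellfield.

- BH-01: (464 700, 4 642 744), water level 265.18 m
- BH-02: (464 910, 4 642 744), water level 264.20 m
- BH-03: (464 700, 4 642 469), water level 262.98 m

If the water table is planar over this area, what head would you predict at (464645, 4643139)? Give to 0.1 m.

∂h/∂x = (264.20 − 265.18) / (464910 − 464700) = -0.004667
∂h/∂y = (262.98 − 265.18) / (4642469 − 4642744) = +0.008000
h(464645, 4643139) = 265.18 + (-0.004667)·(-55) + (+0.008000)·(395) = 265.18 +0.257 +3.160 = 268.597 m.

268.6 m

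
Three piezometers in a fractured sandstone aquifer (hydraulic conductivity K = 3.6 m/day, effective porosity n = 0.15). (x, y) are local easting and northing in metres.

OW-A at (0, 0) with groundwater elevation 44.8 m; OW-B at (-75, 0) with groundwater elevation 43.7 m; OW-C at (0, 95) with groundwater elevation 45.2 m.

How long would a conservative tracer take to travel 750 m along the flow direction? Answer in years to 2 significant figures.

5.6 years

∂h/∂x = (43.7 − 44.8) / (-75 − 0) = +0.01467
∂h/∂y = (45.2 − 44.8) / (95 − 0) = +0.004211
|∇h| = √(0.01467² + 0.004211²) = 0.01526
Seepage velocity v = K·i/n = 3.6 × 0.01526 / 0.15 = 0.3662 m/day.
t = 750 / 0.3662 = 2048 days = 5.61 years.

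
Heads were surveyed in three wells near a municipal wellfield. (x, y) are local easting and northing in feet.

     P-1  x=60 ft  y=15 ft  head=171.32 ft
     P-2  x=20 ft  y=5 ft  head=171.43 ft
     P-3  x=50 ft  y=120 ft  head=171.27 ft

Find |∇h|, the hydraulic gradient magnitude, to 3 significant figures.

Three-point gradient (reference P-1): Δ to P-2 = (-40, -10, +0.11), Δ to P-3 = (-10, 105, -0.05).
∂h/∂x = -0.002570, ∂h/∂y = -0.0007209 (det = -4300).
|∇h| = √(-0.002570² + -0.0007209²) = 0.002669

0.00267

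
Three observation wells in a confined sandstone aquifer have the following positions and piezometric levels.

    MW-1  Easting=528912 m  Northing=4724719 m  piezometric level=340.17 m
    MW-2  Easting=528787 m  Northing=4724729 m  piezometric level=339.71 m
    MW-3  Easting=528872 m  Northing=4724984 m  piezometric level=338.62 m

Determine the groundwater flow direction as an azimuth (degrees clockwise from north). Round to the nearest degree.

Three-point gradient (reference MW-1): Δ to MW-2 = (-125, 10, -0.46), Δ to MW-3 = (-40, 265, -1.55).
∂h/∂x = +0.003251, ∂h/∂y = -0.005358 (det = -32725).
Flow direction (−∇h) has components (-0.003251 E, +0.005358 N).
Azimuth = atan2(E, N) = atan2(-0.003251, +0.005358) = 328.8° ≈ 329°.

329°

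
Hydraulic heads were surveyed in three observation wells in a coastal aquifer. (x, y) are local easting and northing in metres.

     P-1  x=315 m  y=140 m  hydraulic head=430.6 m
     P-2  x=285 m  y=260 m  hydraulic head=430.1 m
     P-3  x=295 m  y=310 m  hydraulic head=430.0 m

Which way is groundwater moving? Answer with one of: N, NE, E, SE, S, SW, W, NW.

NW

Differences from P-1: to P-2 (Δx, Δy, Δh) = (-30, 120, -0.5); to P-3 = (-20, 170, -0.6).
Determinant of the coordinate differences = (-30)·170 − (-20)·120 = -2700.
∂h/∂x = [(-0.5)·170 − (-0.6)·120] / -2700 = +0.004815
∂h/∂y = [(-30)·(-0.6) − (-20)·(-0.5)] / -2700 = -0.002963
Flow = −∇h = (-0.004815 east, +0.002963 north), which points northwest.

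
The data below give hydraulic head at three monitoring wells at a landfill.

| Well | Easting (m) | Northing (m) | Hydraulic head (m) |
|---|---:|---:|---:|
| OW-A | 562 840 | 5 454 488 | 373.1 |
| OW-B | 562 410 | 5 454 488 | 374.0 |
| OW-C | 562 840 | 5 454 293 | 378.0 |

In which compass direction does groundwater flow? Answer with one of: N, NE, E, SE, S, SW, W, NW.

N

∂h/∂x = (374.0 − 373.1) / (562410 − 562840) = -0.002093
∂h/∂y = (378.0 − 373.1) / (5454293 − 5454488) = -0.02513
Flow = −∇h = (+0.002093 east, +0.02513 north), which points north.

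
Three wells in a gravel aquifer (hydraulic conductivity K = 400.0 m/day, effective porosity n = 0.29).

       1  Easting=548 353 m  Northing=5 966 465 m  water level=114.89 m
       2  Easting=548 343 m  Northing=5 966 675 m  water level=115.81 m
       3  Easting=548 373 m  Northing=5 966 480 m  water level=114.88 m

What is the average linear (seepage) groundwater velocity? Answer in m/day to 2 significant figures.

With h = a·x + b·y + c and 1 as origin, the differences give:
  (-10)·a + 210·b = +0.92
  20·a + 15·b = -0.01
Eliminate b (×15 and ×210, subtract): -4350·a = 15.900 → a = ∂h/∂x = -0.003655
Back-substitute: b = ∂h/∂y = +0.004207.
|∇h| = √(-0.003655² + 0.004207²) = 0.005573
Seepage velocity v = K·i/n = 400.0 × 0.005573 / 0.29 = 7.687 m/day.

7.7 m/day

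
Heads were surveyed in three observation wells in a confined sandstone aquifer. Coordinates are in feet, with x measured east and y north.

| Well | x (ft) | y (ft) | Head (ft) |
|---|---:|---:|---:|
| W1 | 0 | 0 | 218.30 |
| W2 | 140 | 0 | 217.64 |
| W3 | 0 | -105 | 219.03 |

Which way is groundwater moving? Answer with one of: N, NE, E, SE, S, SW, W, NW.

∂h/∂x = (217.64 − 218.30) / (140 − 0) = -0.004714
∂h/∂y = (219.03 − 218.30) / (-105 − 0) = -0.006952
Flow = −∇h = (+0.004714 east, +0.006952 north), which points northeast.

NE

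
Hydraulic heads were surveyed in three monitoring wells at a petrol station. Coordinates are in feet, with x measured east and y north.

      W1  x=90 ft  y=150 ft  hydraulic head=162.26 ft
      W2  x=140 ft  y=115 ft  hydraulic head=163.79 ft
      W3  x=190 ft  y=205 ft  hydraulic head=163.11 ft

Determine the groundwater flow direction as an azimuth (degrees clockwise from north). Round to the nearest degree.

With h = a·x + b·y + c and W1 as origin, the differences give:
  50·a + (-35)·b = +1.53
  100·a + 55·b = +0.85
Eliminate b (×55 and ×(-35), subtract): 6250·a = 113.900 → a = ∂h/∂x = +0.01822
Back-substitute: b = ∂h/∂y = -0.01768.
Flow direction (−∇h) has components (-0.01822 E, +0.01768 N).
Azimuth = atan2(E, N) = atan2(-0.01822, +0.01768) = 314.1° ≈ 314°.

314°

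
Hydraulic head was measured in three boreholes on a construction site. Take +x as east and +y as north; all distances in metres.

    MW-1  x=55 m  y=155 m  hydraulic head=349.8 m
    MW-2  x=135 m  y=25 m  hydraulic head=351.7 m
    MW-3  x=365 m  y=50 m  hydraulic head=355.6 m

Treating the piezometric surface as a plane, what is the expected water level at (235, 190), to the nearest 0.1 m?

352.8 m

Taking MW-1 as reference: MW-2−MW-1 = (80, -130, +1.9); MW-3−MW-1 = (310, -105, +5.8).
Solve a·Δx + b·Δy = Δh: det = 80·(-105) − 310·(-130) = 31900.
∂h/∂x = [(+1.9)·(-105) − (+5.8)·(-130)] / 31900 = +0.01738
∂h/∂y = [80·(+5.8) − 310·(+1.9)] / 31900 = -0.003918
h(235, 190) = 349.8 + (+0.01738)·(180) + (-0.003918)·(35) = 349.8 +3.129 -0.137 = 352.792 m.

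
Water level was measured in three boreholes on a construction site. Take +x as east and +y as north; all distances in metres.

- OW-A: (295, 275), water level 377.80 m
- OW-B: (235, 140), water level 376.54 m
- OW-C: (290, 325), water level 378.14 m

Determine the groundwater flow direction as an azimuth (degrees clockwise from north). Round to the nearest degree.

213°

With h = a·x + b·y + c and OW-A as origin, the differences give:
  (-60)·a + (-135)·b = -1.26
  (-5)·a + 50·b = +0.34
Eliminate b (×50 and ×(-135), subtract): -3675·a = -17.100 → a = ∂h/∂x = +0.004653
Back-substitute: b = ∂h/∂y = +0.007265.
Flow direction (−∇h) has components (-0.004653 E, -0.007265 N).
Azimuth = atan2(E, N) = atan2(-0.004653, -0.007265) = 212.6° ≈ 213°.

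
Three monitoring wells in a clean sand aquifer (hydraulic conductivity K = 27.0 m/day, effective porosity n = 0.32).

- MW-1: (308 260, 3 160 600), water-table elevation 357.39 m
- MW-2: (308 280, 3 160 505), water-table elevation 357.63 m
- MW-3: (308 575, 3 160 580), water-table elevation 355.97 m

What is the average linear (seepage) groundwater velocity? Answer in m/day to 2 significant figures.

Three-point gradient (reference MW-1): Δ to MW-2 = (20, -95, +0.24), Δ to MW-3 = (315, -20, -1.42).
∂h/∂x = -0.004732, ∂h/∂y = -0.003522 (det = 29525).
|∇h| = √(-0.004732² + -0.003522²) = 0.005899
Seepage velocity v = K·i/n = 27.0 × 0.005899 / 0.32 = 0.4977 m/day.

0.50 m/day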